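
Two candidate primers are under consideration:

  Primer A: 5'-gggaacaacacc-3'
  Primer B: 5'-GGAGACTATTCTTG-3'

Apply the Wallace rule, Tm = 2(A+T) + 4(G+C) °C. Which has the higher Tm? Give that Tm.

Primer A: A+T=5, G+C=7 → Tm = 2(5)+4(7) = 38°C
Primer B: A+T=8, G+C=6 → Tm = 2(8)+4(6) = 40°C
38°C vs 40°C → primer B is higher.

Primer B, 40°C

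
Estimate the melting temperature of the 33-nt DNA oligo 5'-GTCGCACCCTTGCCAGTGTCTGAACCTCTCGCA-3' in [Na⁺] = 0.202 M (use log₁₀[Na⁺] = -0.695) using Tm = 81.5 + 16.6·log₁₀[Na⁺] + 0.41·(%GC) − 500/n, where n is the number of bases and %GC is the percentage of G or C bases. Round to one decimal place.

79.7°C

Length n = 33. T=8, C=13, A=5, G=7
G+C = 20, so %GC = 20/33 × 100 = 60.606%
Salt term: 16.6 × (-0.695) = -11.537
GC term: 0.41 × 60.606 = 24.848; length term: −500/33 = −15.152
Tm = 81.5 + (-11.537) + 24.848 − 15.152 = 79.659 → 79.7°C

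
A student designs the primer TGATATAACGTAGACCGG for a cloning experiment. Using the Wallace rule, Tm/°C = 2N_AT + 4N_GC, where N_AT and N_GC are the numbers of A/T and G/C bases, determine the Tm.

Base counts: A=6, T=4, C=3, G=5
So N_AT = 10 and N_GC = 8.
Tm = 2(10) + 4(8) = 20 + 32 = 52°C

52°C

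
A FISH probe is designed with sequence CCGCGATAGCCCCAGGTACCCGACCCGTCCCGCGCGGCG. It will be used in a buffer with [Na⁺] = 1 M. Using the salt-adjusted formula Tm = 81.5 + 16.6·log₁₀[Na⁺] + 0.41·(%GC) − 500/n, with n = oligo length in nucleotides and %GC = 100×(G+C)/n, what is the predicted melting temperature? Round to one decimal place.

Length n = 39. A=5, G=12, C=19, T=3
G+C = 31, so %GC = 31/39 × 100 = 79.487%
Salt term: 16.6 × (0) = 0
GC term: 0.41 × 79.487 = 32.59; length term: −500/39 = −12.821
Tm = 81.5 + (0) + 32.59 − 12.821 = 101.269 → 101.3°C

101.3°C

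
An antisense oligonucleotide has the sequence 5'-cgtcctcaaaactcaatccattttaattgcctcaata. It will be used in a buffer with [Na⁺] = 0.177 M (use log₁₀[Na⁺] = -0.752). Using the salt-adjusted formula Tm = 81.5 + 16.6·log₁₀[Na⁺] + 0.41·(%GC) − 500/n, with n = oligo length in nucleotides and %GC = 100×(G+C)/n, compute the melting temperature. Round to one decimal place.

69.9°C

Length n = 37. Base counts: G=2, A=12, T=12, C=11
G+C = 13, so %GC = 13/37 × 100 = 35.135%
Salt term: 16.6 × (-0.752) = -12.483
GC term: 0.41 × 35.135 = 14.405; length term: −500/37 = −13.514
Tm = 81.5 + (-12.483) + 14.405 − 13.514 = 69.908 → 69.9°C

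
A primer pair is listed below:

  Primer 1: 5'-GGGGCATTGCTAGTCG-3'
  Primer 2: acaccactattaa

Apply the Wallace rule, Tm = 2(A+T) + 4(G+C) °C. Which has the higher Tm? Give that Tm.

Primer 1, 52°C

Primer 1: A+T=6, G+C=10 → Tm = 2(6)+4(10) = 52°C
Primer 2: A+T=9, G+C=4 → Tm = 2(9)+4(4) = 34°C
52°C vs 34°C → primer 1 is higher.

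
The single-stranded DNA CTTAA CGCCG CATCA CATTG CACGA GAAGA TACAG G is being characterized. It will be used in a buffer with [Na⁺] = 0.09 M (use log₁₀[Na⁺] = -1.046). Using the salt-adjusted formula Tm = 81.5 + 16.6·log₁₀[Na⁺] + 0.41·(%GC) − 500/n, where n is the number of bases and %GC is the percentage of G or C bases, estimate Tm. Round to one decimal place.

Length n = 36. Base counts: T=6, G=8, C=10, A=12
G+C = 18, so %GC = 18/36 × 100 = 50%
Salt term: 16.6 × (-1.046) = -17.364
GC term: 0.41 × 50 = 20.5; length term: −500/36 = −13.889
Tm = 81.5 + (-17.364) + 20.5 − 13.889 = 70.747 → 70.7°C

70.7°C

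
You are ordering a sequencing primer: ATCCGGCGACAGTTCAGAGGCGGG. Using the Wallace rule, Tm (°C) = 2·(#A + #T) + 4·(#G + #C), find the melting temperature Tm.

Counting bases: C=6, G=10, T=3, A=5
AT pairs contribute 8, GC pairs contribute 16.
Tm = 4·16 + 2·8 = 64 + 16 = 80°C

80°C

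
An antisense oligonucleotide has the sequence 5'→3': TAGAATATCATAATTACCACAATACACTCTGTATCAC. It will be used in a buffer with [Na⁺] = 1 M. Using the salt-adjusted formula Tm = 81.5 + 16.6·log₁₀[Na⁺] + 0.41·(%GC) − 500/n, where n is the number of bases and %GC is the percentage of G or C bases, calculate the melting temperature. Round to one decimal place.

Length n = 37. C=9, A=15, G=2, T=11
G+C = 11, so %GC = 11/37 × 100 = 29.73%
Salt term: 16.6 × (0) = 0
GC term: 0.41 × 29.73 = 12.189; length term: −500/37 = −13.514
Tm = 81.5 + (0) + 12.189 − 13.514 = 80.175 → 80.2°C

80.2°C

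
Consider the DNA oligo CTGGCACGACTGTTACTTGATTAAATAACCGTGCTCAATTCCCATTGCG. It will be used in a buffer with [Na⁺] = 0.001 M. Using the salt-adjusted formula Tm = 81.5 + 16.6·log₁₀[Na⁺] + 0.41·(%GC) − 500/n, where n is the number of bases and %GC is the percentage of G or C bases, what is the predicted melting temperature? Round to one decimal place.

Length n = 49. Base counts: T=15, G=9, A=12, C=13
G+C = 22, so %GC = 22/49 × 100 = 44.898%
Salt term: 16.6 × (-3) = -49.8
GC term: 0.41 × 44.898 = 18.408; length term: −500/49 = −10.204
Tm = 81.5 + (-49.8) + 18.408 − 10.204 = 39.904 → 39.9°C

39.9°C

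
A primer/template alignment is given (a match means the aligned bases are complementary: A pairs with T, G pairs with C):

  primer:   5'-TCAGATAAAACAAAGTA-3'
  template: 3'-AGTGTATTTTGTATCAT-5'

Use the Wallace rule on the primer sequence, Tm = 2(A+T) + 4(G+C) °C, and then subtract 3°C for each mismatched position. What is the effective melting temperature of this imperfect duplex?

36°C

Primer base counts: A=10, T=3, G=2, C=2 → A+T=13, G+C=4
Perfect-match Tm = 2(13) + 4(4) = 26 + 16 = 42°C
Mismatches (positions where the bases are not complementary): 2 (at positions 4, 13)
Effective Tm = 42 − 2×3 = 42 − 6 = 36°C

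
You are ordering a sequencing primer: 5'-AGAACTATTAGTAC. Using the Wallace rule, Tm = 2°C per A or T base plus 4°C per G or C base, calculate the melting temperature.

36°C

Base counts: A=6, G=2, C=2, T=4
A+T = 10, G+C = 4
Tm = 2×10 + 4×4 = 36°C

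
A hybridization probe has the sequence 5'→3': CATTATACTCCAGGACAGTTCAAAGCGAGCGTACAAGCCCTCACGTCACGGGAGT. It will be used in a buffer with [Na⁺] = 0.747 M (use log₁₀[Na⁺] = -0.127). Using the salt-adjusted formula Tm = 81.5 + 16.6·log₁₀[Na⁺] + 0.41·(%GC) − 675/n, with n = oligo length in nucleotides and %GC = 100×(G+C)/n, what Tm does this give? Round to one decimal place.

88.7°C

Length n = 55. Base counts: A=16, C=16, T=10, G=13
G+C = 29, so %GC = 29/55 × 100 = 52.727%
Salt term: 16.6 × (-0.127) = -2.108
GC term: 0.41 × 52.727 = 21.618; length term: −675/55 = −12.273
Tm = 81.5 + (-2.108) + 21.618 − 12.273 = 88.737 → 88.7°C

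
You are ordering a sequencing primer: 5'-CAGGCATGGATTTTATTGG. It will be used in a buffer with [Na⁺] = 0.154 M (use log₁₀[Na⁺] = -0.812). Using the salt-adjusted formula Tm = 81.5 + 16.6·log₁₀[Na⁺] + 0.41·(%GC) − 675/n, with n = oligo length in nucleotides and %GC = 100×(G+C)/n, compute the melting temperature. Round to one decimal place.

49.8°C

Length n = 19. Scanning the sequence gives C=2, A=4, G=6, T=7.
G+C = 8, so %GC = 8/19 × 100 = 42.105%
Salt term: 16.6 × (-0.812) = -13.479
GC term: 0.41 × 42.105 = 17.263; length term: −675/19 = −35.526
Tm = 81.5 + (-13.479) + 17.263 − 35.526 = 49.758 → 49.8°C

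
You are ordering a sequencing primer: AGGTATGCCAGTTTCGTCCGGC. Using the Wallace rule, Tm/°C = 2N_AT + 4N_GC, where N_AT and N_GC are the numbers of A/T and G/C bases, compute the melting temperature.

Scanning the sequence gives A=3, G=7, C=6, T=6.
A+T = 9, G+C = 13
Tm = 2×9 + 4×13 = 70°C

70°C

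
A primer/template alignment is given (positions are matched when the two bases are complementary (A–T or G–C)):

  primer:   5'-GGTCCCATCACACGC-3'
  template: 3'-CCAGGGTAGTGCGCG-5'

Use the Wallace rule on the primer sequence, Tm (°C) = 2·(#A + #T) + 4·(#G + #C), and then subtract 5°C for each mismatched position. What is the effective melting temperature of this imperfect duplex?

45°C

Primer base counts: A=3, T=2, G=3, C=7 → A+T=5, G+C=10
Perfect-match Tm = 2(5) + 4(10) = 10 + 40 = 50°C
Mismatches (positions where the bases are not complementary): 1 (at position 12)
Effective Tm = 50 − 1×5 = 50 − 5 = 45°C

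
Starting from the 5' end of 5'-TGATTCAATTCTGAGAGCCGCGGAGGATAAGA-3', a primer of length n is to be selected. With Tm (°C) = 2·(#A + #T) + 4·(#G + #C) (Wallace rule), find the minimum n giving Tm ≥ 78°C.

First 25 bases: TGATTCAATTCTGAGAGCCGCGGAG → Tm = 76°C (< 78°C)
First 26 bases: TGATTCAATTCTGAGAGCCGCGGAGG → Tm = 80°C (≥ 78°C)
Each additional base adds 2°C (A/T) or 4°C (G/C), so Tm is non-decreasing in n; n = 26 is the first length to reach 78°C.

n = 26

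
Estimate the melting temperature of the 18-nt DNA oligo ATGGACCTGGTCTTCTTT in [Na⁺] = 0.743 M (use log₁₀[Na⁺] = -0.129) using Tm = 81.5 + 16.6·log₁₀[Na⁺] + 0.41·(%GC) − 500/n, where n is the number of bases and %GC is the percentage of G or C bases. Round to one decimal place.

69.8°C

Length n = 18. Scanning the sequence gives C=4, T=8, A=2, G=4.
G+C = 8, so %GC = 8/18 × 100 = 44.444%
Salt term: 16.6 × (-0.129) = -2.141
GC term: 0.41 × 44.444 = 18.222; length term: −500/18 = −27.778
Tm = 81.5 + (-2.141) + 18.222 − 27.778 = 69.803 → 69.8°C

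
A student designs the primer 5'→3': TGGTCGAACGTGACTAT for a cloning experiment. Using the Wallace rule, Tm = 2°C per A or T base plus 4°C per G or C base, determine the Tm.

Counting bases: C=3, G=5, T=5, A=4
So N_AT = 9 and N_GC = 8.
Tm = 4·8 + 2·9 = 32 + 18 = 50°C

50°C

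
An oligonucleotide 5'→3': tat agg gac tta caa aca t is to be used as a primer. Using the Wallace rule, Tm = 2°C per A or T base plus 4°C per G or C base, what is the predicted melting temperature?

50°C

Scanning the sequence gives G=3, T=5, C=3, A=8.
So N_AT = 13 and N_GC = 6.
Tm = 2×13 + 4×6 = 50°C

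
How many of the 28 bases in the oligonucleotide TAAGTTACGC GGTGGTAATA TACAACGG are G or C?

12

T=7, A=9, C=4, G=8
Total G or C: 8 + 4 = 12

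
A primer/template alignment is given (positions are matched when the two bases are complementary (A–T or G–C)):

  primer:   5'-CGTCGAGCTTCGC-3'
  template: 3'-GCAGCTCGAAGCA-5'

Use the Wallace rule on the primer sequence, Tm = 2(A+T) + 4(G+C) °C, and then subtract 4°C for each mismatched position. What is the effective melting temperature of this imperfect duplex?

40°C

Primer base counts: A=1, T=3, G=4, C=5 → A+T=4, G+C=9
Perfect-match Tm = 2(4) + 4(9) = 8 + 36 = 44°C
Mismatches (positions where the bases are not complementary): 1 (at position 13)
Effective Tm = 44 − 1×4 = 44 − 4 = 40°C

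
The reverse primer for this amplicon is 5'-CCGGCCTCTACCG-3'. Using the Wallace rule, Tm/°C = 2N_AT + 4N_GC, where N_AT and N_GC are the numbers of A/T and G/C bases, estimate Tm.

Scanning the sequence gives G=3, C=7, T=2, A=1.
AT pairs contribute 3, GC pairs contribute 10.
Tm = 2(3) + 4(10) = 6 + 40 = 46°C

46°C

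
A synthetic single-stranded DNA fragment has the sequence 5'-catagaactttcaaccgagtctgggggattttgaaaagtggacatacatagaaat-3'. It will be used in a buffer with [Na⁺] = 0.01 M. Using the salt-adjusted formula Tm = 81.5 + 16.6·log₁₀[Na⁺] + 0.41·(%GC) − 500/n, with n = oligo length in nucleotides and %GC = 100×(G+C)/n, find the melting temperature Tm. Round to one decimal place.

Length n = 55. Counting bases: T=14, G=13, A=20, C=8
G+C = 21, so %GC = 21/55 × 100 = 38.182%
Salt term: 16.6 × (-2) = -33.2
GC term: 0.41 × 38.182 = 15.655; length term: −500/55 = −9.091
Tm = 81.5 + (-33.2) + 15.655 − 9.091 = 54.864 → 54.9°C

54.9°C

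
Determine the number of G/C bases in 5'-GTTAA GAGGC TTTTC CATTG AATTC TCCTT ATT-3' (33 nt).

Counting bases: A=7, T=15, C=6, G=5
G+C = 5 + 6 = 11

11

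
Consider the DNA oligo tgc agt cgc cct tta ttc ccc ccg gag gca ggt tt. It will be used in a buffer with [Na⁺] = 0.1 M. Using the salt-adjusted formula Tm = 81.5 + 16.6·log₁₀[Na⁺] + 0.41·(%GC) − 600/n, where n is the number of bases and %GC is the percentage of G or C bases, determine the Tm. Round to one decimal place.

72.4°C

Length n = 35. Base counts: T=10, A=4, G=9, C=12
G+C = 21, so %GC = 21/35 × 100 = 60%
Salt term: 16.6 × (-1) = -16.6
GC term: 0.41 × 60 = 24.6; length term: −600/35 = −17.143
Tm = 81.5 + (-16.6) + 24.6 − 17.143 = 72.357 → 72.4°C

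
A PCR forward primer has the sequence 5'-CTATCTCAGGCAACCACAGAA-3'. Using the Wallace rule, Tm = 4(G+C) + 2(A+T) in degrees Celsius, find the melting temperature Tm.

Scanning the sequence gives A=8, C=7, G=3, T=3.
So N_AT = 11 and N_GC = 10.
Tm = 4·10 + 2·11 = 40 + 22 = 62°C

62°C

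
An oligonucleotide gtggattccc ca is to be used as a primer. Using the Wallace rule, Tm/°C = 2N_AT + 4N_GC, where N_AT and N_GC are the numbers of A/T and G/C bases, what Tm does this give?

38°C

Scanning the sequence gives A=2, C=4, G=3, T=3.
AT pairs contribute 5, GC pairs contribute 7.
Tm = 2(5) + 4(7) = 10 + 28 = 38°C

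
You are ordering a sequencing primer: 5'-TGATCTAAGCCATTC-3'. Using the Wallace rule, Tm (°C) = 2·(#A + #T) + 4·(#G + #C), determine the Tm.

42°C

G=2, A=4, T=5, C=4
AT pairs contribute 9, GC pairs contribute 6.
Tm = 4·6 + 2·9 = 24 + 18 = 42°C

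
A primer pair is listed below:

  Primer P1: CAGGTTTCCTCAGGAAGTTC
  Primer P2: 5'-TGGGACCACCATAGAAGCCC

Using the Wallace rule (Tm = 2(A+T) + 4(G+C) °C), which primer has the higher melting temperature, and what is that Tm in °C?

Primer P2, 64°C

Primer P1: A+T=10, G+C=10 → Tm = 2(10)+4(10) = 60°C
Primer P2: A+T=8, G+C=12 → Tm = 2(8)+4(12) = 64°C
60°C vs 64°C → primer P2 is higher.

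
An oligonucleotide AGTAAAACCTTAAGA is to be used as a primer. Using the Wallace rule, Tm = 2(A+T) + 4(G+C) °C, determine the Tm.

38°C

Counting bases: A=8, G=2, T=3, C=2
So N_AT = 11 and N_GC = 4.
Tm = 4·4 + 2·11 = 16 + 22 = 38°C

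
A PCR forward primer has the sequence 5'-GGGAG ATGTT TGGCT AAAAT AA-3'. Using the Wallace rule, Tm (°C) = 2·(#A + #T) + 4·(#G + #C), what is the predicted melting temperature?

A=8, T=6, C=1, G=7
A+T = 14, G+C = 8
Tm = 2×14 + 4×8 = 60°C

60°C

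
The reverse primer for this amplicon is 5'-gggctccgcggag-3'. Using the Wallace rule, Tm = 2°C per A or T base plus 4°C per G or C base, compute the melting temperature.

Scanning the sequence gives T=1, A=1, C=4, G=7.
AT pairs contribute 2, GC pairs contribute 11.
Tm = 2×2 + 4×11 = 48°C

48°C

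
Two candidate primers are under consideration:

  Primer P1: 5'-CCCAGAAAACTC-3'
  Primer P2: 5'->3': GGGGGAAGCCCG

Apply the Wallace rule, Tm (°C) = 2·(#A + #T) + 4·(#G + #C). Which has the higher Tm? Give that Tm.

Primer P1: A+T=6, G+C=6 → Tm = 2(6)+4(6) = 36°C
Primer P2: A+T=2, G+C=10 → Tm = 2(2)+4(10) = 44°C
36°C vs 44°C → primer P2 is higher.

Primer P2, 44°C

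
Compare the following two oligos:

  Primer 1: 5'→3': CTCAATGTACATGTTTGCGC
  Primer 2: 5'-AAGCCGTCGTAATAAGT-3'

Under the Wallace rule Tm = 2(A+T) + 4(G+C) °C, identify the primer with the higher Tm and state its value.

Primer 1, 58°C

Primer 1: A+T=11, G+C=9 → Tm = 2(11)+4(9) = 58°C
Primer 2: A+T=10, G+C=7 → Tm = 2(10)+4(7) = 48°C
58°C vs 48°C → primer 1 is higher.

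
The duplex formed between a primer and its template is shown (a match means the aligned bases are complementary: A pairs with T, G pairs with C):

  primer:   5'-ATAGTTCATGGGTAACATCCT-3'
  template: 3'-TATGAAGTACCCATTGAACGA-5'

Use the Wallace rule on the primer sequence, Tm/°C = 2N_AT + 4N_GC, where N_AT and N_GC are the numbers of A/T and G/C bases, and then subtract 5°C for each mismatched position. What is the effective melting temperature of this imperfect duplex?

Primer base counts: A=6, T=7, G=4, C=4 → A+T=13, G+C=8
Perfect-match Tm = 2(13) + 4(8) = 26 + 32 = 58°C
Mismatches (positions where the bases are not complementary): 3 (at positions 4, 17, 19)
Effective Tm = 58 − 3×5 = 58 − 15 = 43°C

43°C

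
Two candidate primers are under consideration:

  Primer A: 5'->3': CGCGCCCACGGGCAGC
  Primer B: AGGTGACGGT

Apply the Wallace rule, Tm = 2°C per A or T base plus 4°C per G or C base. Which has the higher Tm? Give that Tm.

Primer A, 60°C

Primer A: A+T=2, G+C=14 → Tm = 2(2)+4(14) = 60°C
Primer B: A+T=4, G+C=6 → Tm = 2(4)+4(6) = 32°C
60°C vs 32°C → primer A is higher.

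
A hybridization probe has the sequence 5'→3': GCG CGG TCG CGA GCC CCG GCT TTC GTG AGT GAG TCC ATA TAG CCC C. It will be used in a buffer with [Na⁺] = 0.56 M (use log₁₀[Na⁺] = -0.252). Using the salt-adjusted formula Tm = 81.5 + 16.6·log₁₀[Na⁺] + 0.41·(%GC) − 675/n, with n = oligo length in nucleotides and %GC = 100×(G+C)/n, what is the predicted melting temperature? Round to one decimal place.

Length n = 46. Scanning the sequence gives A=6, G=15, C=16, T=9.
G+C = 31, so %GC = 31/46 × 100 = 67.391%
Salt term: 16.6 × (-0.252) = -4.183
GC term: 0.41 × 67.391 = 27.63; length term: −675/46 = −14.674
Tm = 81.5 + (-4.183) + 27.63 − 14.674 = 90.273 → 90.3°C

90.3°C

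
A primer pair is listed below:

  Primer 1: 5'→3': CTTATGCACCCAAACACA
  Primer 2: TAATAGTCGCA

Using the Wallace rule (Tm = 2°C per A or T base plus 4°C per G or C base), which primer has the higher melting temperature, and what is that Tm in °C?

Primer 1: A+T=10, G+C=8 → Tm = 2(10)+4(8) = 52°C
Primer 2: A+T=7, G+C=4 → Tm = 2(7)+4(4) = 30°C
52°C vs 30°C → primer 1 is higher.

Primer 1, 52°C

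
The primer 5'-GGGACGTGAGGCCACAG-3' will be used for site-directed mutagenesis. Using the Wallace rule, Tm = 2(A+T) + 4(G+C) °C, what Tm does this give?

58°C

Scanning the sequence gives T=1, C=4, G=8, A=4.
So N_AT = 5 and N_GC = 12.
Tm = 4·12 + 2·5 = 48 + 10 = 58°C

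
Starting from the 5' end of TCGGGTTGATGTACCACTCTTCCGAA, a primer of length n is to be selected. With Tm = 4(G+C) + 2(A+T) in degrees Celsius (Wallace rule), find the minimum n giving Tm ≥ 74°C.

First 23 bases: TCGGGTTGATGTACCACTCTTCC → Tm = 70°C (< 74°C)
First 24 bases: TCGGGTTGATGTACCACTCTTCCG → Tm = 74°C (≥ 74°C)
Each additional base adds 2°C (A/T) or 4°C (G/C), so Tm is non-decreasing in n; n = 24 is the first length to reach 74°C.

n = 24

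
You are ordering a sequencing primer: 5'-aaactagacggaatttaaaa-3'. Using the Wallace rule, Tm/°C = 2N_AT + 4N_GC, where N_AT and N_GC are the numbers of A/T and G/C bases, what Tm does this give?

50°C

Base counts: T=4, A=11, G=3, C=2
So N_AT = 15 and N_GC = 5.
Tm = 2×15 + 4×5 = 50°C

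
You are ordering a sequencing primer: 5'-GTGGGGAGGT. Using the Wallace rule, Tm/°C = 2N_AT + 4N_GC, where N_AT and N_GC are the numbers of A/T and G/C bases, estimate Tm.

Scanning the sequence gives G=7, A=1, C=0, T=2.
A+T = 3, G+C = 7
Tm = 4·7 + 2·3 = 28 + 6 = 34°C

34°C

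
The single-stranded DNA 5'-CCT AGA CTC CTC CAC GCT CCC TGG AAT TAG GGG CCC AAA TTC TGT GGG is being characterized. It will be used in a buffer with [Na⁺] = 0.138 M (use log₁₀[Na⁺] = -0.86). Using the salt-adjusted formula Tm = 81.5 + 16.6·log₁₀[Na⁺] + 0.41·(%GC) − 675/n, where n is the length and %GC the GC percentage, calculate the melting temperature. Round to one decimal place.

Length n = 48. C=16, A=9, T=11, G=12
G+C = 28, so %GC = 28/48 × 100 = 58.333%
Salt term: 16.6 × (-0.86) = -14.276
GC term: 0.41 × 58.333 = 23.917; length term: −675/48 = −14.062
Tm = 81.5 + (-14.276) + 23.917 − 14.062 = 77.079 → 77.1°C

77.1°C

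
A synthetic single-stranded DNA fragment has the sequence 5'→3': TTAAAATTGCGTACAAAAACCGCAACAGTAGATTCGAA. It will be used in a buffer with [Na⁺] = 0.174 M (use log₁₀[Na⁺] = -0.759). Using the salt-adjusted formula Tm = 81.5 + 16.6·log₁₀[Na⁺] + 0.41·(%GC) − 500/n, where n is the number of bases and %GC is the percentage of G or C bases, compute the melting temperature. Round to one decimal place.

69.8°C

Length n = 38. Scanning the sequence gives T=8, G=6, C=7, A=17.
G+C = 13, so %GC = 13/38 × 100 = 34.211%
Salt term: 16.6 × (-0.759) = -12.599
GC term: 0.41 × 34.211 = 14.027; length term: −500/38 = −13.158
Tm = 81.5 + (-12.599) + 14.027 − 13.158 = 69.77 → 69.8°C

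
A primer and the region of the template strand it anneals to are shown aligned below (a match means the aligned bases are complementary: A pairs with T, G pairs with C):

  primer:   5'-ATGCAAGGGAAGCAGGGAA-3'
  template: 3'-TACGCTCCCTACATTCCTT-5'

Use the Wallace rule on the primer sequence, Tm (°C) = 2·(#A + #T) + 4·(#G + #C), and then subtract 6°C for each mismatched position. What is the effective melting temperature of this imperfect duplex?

34°C

Primer base counts: A=8, T=1, G=8, C=2 → A+T=9, G+C=10
Perfect-match Tm = 2(9) + 4(10) = 18 + 40 = 58°C
Mismatches (positions where the bases are not complementary): 4 (at positions 5, 11, 13, 15)
Effective Tm = 58 − 4×6 = 58 − 24 = 34°C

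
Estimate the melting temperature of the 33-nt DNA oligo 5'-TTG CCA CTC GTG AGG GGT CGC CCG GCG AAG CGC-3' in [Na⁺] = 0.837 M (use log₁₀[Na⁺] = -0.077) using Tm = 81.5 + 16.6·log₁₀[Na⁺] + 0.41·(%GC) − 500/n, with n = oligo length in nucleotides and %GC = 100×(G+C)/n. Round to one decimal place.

Length n = 33. Counting bases: A=4, C=11, T=5, G=13
G+C = 24, so %GC = 24/33 × 100 = 72.727%
Salt term: 16.6 × (-0.077) = -1.278
GC term: 0.41 × 72.727 = 29.818; length term: −500/33 = −15.152
Tm = 81.5 + (-1.278) + 29.818 − 15.152 = 94.888 → 94.9°C

94.9°C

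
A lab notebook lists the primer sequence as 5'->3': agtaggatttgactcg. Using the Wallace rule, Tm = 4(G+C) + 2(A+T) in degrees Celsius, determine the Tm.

Counting bases: G=5, A=4, T=5, C=2
A+T = 9, G+C = 7
Tm = 2(9) + 4(7) = 18 + 28 = 46°C

46°C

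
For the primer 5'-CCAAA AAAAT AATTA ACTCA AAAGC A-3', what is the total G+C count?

6

Base counts: A=16, C=5, T=4, G=1
G+C = 1 + 5 = 6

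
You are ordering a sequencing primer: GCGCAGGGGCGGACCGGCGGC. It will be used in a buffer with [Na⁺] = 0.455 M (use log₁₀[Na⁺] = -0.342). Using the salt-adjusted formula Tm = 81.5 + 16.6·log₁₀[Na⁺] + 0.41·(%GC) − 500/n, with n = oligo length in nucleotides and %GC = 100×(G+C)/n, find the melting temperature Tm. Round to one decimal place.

89.1°C

Length n = 21. Counting bases: C=7, T=0, A=2, G=12
G+C = 19, so %GC = 19/21 × 100 = 90.476%
Salt term: 16.6 × (-0.342) = -5.677
GC term: 0.41 × 90.476 = 37.095; length term: −500/21 = −23.81
Tm = 81.5 + (-5.677) + 37.095 − 23.81 = 89.108 → 89.1°C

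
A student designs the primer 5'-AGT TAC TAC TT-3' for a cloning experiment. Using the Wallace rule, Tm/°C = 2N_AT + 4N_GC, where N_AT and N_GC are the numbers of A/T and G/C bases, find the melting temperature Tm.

T=5, C=2, G=1, A=3
A+T = 8, G+C = 3
Tm = 4·3 + 2·8 = 12 + 16 = 28°C

28°C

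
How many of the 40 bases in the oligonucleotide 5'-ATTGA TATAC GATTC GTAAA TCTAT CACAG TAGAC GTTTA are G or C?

12

Counting bases: C=6, T=14, A=14, G=6
Total G or C: 6 + 6 = 12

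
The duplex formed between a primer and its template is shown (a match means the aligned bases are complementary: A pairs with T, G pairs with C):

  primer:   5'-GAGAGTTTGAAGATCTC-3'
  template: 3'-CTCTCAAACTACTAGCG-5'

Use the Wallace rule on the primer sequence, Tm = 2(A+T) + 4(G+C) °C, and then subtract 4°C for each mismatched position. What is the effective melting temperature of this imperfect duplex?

40°C

Primer base counts: A=5, T=5, G=5, C=2 → A+T=10, G+C=7
Perfect-match Tm = 2(10) + 4(7) = 20 + 28 = 48°C
Mismatches (positions where the bases are not complementary): 2 (at positions 11, 16)
Effective Tm = 48 − 2×4 = 48 − 8 = 40°C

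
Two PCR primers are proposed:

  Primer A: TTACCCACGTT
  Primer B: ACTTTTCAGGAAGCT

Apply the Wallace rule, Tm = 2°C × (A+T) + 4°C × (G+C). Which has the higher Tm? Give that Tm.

Primer B, 42°C

Primer A: A+T=6, G+C=5 → Tm = 2(6)+4(5) = 32°C
Primer B: A+T=9, G+C=6 → Tm = 2(9)+4(6) = 42°C
32°C vs 42°C → primer B is higher.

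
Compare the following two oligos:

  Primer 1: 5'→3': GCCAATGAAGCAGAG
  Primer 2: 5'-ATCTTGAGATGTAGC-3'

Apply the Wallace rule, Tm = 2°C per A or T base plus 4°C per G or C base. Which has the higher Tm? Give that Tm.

Primer 1, 46°C

Primer 1: A+T=7, G+C=8 → Tm = 2(7)+4(8) = 46°C
Primer 2: A+T=9, G+C=6 → Tm = 2(9)+4(6) = 42°C
46°C vs 42°C → primer 1 is higher.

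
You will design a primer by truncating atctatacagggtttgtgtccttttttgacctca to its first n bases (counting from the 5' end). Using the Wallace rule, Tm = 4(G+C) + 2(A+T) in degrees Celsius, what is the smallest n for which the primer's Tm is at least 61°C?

First 21 bases: ATCTATACAGGGTTTGTGTCC → Tm = 60°C (< 61°C)
First 22 bases: ATCTATACAGGGTTTGTGTCCT → Tm = 62°C (≥ 61°C)
Since every base adds ≥2°C, Tm only increases with n, so the threshold is first crossed at n = 22.

n = 22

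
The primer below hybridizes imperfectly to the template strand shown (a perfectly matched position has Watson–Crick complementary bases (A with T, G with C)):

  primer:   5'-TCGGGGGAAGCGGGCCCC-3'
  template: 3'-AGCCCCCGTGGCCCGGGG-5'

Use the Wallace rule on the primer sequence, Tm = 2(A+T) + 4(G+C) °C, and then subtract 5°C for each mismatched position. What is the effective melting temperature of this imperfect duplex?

Primer base counts: A=2, T=1, G=9, C=6 → A+T=3, G+C=15
Perfect-match Tm = 2(3) + 4(15) = 6 + 60 = 66°C
Mismatches (positions where the bases are not complementary): 2 (at positions 8, 10)
Effective Tm = 66 − 2×5 = 66 − 10 = 56°C

56°C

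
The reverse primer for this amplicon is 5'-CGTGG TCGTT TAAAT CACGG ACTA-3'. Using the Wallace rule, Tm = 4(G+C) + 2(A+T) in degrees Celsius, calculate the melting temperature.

Base counts: C=5, T=7, G=6, A=6
A+T = 13, G+C = 11
Tm = 4·11 + 2·13 = 44 + 26 = 70°C

70°C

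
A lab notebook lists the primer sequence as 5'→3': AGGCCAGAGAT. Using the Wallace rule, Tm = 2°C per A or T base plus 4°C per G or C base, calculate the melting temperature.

Scanning the sequence gives A=4, G=4, C=2, T=1.
AT pairs contribute 5, GC pairs contribute 6.
Tm = 2(5) + 4(6) = 10 + 24 = 34°C

34°C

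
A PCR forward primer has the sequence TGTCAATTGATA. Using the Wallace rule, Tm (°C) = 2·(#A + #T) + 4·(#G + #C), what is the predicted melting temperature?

30°C

Scanning the sequence gives C=1, A=4, G=2, T=5.
So N_AT = 9 and N_GC = 3.
Tm = 4·3 + 2·9 = 12 + 18 = 30°C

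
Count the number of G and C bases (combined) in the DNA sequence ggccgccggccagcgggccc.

Scanning the sequence gives C=10, A=1, G=9, T=0.
Total G or C: 9 + 10 = 19

19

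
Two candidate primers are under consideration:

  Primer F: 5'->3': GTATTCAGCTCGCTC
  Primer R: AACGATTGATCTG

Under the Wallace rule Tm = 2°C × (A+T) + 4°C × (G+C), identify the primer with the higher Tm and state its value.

Primer F, 46°C

Primer F: A+T=7, G+C=8 → Tm = 2(7)+4(8) = 46°C
Primer R: A+T=8, G+C=5 → Tm = 2(8)+4(5) = 36°C
46°C vs 36°C → primer F is higher.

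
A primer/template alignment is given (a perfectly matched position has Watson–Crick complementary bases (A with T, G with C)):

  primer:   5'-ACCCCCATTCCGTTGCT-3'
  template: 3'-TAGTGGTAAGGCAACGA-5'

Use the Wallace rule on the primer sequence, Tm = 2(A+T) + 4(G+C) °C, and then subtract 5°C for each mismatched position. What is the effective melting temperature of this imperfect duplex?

Primer base counts: A=2, T=5, G=2, C=8 → A+T=7, G+C=10
Perfect-match Tm = 2(7) + 4(10) = 14 + 40 = 54°C
Mismatches (positions where the bases are not complementary): 2 (at positions 2, 4)
Effective Tm = 54 − 2×5 = 54 − 10 = 44°C

44°C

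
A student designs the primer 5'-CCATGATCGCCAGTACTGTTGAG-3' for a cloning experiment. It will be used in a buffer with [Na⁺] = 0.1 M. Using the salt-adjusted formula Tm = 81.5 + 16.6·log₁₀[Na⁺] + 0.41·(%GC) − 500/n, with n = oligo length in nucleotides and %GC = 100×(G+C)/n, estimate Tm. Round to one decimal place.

64.6°C

Length n = 23. Scanning the sequence gives C=6, G=6, T=6, A=5.
G+C = 12, so %GC = 12/23 × 100 = 52.174%
Salt term: 16.6 × (-1) = -16.6
GC term: 0.41 × 52.174 = 21.391; length term: −500/23 = −21.739
Tm = 81.5 + (-16.6) + 21.391 − 21.739 = 64.552 → 64.6°C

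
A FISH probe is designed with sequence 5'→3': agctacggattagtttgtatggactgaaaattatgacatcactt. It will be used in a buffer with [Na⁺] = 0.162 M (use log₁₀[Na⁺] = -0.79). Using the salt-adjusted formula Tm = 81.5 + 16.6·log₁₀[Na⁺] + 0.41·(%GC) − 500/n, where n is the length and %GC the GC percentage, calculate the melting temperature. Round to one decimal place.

71.0°C

Length n = 44. Counting bases: T=15, C=6, A=14, G=9
G+C = 15, so %GC = 15/44 × 100 = 34.091%
Salt term: 16.6 × (-0.79) = -13.114
GC term: 0.41 × 34.091 = 13.977; length term: −500/44 = −11.364
Tm = 81.5 + (-13.114) + 13.977 − 11.364 = 70.999 → 71.0°C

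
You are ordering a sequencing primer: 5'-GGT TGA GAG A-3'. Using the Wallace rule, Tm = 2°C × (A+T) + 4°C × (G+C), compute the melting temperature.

A=3, G=5, T=2, C=0
AT pairs contribute 5, GC pairs contribute 5.
Tm = 2(5) + 4(5) = 10 + 20 = 30°C

30°C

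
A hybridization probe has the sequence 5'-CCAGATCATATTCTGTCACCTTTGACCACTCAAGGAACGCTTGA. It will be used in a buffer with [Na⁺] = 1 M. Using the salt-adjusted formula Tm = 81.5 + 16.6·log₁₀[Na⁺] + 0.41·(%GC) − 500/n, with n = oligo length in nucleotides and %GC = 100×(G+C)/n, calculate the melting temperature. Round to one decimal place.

88.8°C

Length n = 44. A=12, G=7, T=12, C=13
G+C = 20, so %GC = 20/44 × 100 = 45.455%
Salt term: 16.6 × (0) = 0
GC term: 0.41 × 45.455 = 18.637; length term: −500/44 = −11.364
Tm = 81.5 + (0) + 18.637 − 11.364 = 88.773 → 88.8°C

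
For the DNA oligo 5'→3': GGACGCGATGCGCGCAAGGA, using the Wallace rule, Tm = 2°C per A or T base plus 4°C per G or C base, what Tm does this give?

68°C

Scanning the sequence gives A=5, G=9, T=1, C=5.
AT pairs contribute 6, GC pairs contribute 14.
Tm = 2×6 + 4×14 = 68°C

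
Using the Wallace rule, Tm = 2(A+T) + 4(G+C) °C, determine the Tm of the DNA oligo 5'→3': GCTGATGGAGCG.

Counting bases: C=2, A=2, G=6, T=2
A+T = 4, G+C = 8
Tm = 4·8 + 2·4 = 32 + 8 = 40°C

40°C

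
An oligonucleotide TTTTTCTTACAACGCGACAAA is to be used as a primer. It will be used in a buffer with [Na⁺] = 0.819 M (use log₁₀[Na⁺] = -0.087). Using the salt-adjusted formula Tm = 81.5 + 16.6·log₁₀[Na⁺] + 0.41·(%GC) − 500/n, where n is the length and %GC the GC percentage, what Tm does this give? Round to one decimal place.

Length n = 21. Counting bases: G=2, T=7, A=7, C=5
G+C = 7, so %GC = 7/21 × 100 = 33.333%
Salt term: 16.6 × (-0.087) = -1.444
GC term: 0.41 × 33.333 = 13.667; length term: −500/21 = −23.81
Tm = 81.5 + (-1.444) + 13.667 − 23.81 = 69.913 → 69.9°C

69.9°C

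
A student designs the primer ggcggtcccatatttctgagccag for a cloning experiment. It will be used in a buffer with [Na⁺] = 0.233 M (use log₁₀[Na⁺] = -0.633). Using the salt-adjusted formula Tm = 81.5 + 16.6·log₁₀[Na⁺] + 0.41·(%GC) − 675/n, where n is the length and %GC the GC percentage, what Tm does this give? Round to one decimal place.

Length n = 24. C=7, G=7, A=4, T=6
G+C = 14, so %GC = 14/24 × 100 = 58.333%
Salt term: 16.6 × (-0.633) = -10.508
GC term: 0.41 × 58.333 = 23.917; length term: −675/24 = −28.125
Tm = 81.5 + (-10.508) + 23.917 − 28.125 = 66.784 → 66.8°C

66.8°C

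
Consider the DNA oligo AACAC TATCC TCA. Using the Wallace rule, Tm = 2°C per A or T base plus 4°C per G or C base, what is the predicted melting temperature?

36°C

Counting bases: T=3, G=0, A=5, C=5
AT pairs contribute 8, GC pairs contribute 5.
Tm = 2(8) + 4(5) = 16 + 20 = 36°C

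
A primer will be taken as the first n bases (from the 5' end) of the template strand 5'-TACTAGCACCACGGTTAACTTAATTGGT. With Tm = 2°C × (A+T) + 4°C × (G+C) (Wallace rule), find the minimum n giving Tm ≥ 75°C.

n = 27

First 26 bases: TACTAGCACCACGGTTAACTTAATTG → Tm = 72°C (< 75°C)
First 27 bases: TACTAGCACCACGGTTAACTTAATTGG → Tm = 76°C (≥ 75°C)
Each additional base adds 2°C (A/T) or 4°C (G/C), so Tm is non-decreasing in n; n = 27 is the first length to reach 75°C.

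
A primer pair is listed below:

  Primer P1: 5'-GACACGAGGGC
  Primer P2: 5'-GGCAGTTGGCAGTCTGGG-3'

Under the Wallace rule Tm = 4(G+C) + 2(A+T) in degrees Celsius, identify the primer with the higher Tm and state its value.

Primer P2, 60°C

Primer P1: A+T=3, G+C=8 → Tm = 2(3)+4(8) = 38°C
Primer P2: A+T=6, G+C=12 → Tm = 2(6)+4(12) = 60°C
38°C vs 60°C → primer P2 is higher.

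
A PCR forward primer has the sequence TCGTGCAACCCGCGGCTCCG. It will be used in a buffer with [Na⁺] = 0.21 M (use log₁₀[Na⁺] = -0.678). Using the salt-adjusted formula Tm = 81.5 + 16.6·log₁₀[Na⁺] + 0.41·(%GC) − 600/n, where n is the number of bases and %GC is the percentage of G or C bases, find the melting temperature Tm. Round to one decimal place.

71.0°C

Length n = 20. Counting bases: C=9, T=3, G=6, A=2
G+C = 15, so %GC = 15/20 × 100 = 75%
Salt term: 16.6 × (-0.678) = -11.255
GC term: 0.41 × 75 = 30.75; length term: −600/20 = −30
Tm = 81.5 + (-11.255) + 30.75 − 30 = 70.995 → 71.0°C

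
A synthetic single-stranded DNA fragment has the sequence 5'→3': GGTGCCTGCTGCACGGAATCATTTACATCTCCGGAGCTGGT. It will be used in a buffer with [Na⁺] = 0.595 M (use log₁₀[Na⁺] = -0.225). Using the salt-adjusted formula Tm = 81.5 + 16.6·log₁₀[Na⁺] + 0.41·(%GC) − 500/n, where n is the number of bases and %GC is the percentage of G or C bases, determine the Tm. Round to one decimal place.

88.6°C

Length n = 41. Base counts: C=11, A=7, G=12, T=11
G+C = 23, so %GC = 23/41 × 100 = 56.098%
Salt term: 16.6 × (-0.225) = -3.735
GC term: 0.41 × 56.098 = 23; length term: −500/41 = −12.195
Tm = 81.5 + (-3.735) + 23 − 12.195 = 88.57 → 88.6°C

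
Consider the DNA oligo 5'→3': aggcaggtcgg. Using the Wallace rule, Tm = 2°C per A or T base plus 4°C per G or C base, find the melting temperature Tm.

T=1, A=2, C=2, G=6
A+T = 3, G+C = 8
Tm = 4·8 + 2·3 = 32 + 6 = 38°C

38°C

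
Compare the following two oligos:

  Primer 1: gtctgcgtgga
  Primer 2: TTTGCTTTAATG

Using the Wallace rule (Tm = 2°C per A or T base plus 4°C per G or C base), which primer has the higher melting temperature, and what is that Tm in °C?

Primer 1: A+T=4, G+C=7 → Tm = 2(4)+4(7) = 36°C
Primer 2: A+T=9, G+C=3 → Tm = 2(9)+4(3) = 30°C
36°C vs 30°C → primer 1 is higher.

Primer 1, 36°C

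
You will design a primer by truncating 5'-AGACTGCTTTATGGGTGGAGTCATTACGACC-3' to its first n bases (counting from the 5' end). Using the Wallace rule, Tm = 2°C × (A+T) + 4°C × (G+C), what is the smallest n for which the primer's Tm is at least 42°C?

n = 15

First 14 bases: AGACTGCTTTATGG → Tm = 40°C (< 42°C)
First 15 bases: AGACTGCTTTATGGG → Tm = 44°C (≥ 42°C)
Each additional base adds 2°C (A/T) or 4°C (G/C), so Tm is non-decreasing in n; n = 15 is the first length to reach 42°C.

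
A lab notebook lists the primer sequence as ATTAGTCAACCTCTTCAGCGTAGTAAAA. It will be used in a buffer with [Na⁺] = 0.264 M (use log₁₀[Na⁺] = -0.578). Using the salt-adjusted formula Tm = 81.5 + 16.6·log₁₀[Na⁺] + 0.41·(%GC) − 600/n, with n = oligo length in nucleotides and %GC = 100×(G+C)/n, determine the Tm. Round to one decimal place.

65.1°C

Length n = 28. Base counts: T=8, C=6, A=10, G=4
G+C = 10, so %GC = 10/28 × 100 = 35.714%
Salt term: 16.6 × (-0.578) = -9.595
GC term: 0.41 × 35.714 = 14.643; length term: −600/28 = −21.429
Tm = 81.5 + (-9.595) + 14.643 − 21.429 = 65.119 → 65.1°C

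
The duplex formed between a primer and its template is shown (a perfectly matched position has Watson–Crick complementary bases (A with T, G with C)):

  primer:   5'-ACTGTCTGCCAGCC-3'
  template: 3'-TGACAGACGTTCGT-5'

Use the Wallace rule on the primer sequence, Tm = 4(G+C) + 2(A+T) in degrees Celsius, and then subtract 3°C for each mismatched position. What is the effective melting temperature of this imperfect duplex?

40°C

Primer base counts: A=2, T=3, G=3, C=6 → A+T=5, G+C=9
Perfect-match Tm = 2(5) + 4(9) = 10 + 36 = 46°C
Mismatches (positions where the bases are not complementary): 2 (at positions 10, 14)
Effective Tm = 46 − 2×3 = 46 − 6 = 40°C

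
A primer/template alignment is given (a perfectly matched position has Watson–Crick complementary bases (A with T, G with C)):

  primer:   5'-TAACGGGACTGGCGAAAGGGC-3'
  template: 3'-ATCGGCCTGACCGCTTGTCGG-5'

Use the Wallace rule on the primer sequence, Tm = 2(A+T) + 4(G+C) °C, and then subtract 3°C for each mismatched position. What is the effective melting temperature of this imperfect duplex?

53°C

Primer base counts: A=6, T=2, G=9, C=4 → A+T=8, G+C=13
Perfect-match Tm = 2(8) + 4(13) = 16 + 52 = 68°C
Mismatches (positions where the bases are not complementary): 5 (at positions 3, 5, 17, 18, 20)
Effective Tm = 68 − 5×3 = 68 − 15 = 53°C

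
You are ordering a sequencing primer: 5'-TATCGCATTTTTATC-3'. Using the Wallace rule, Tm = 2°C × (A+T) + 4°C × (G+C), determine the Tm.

38°C

Scanning the sequence gives T=8, C=3, A=3, G=1.
A+T = 11, G+C = 4
Tm = 2×11 + 4×4 = 38°C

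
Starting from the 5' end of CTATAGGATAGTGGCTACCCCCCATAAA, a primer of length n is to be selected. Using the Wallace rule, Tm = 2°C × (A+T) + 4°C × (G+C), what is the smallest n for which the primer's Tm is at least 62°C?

First 20 bases: CTATAGGATAGTGGCTACCC → Tm = 60°C (< 62°C)
First 21 bases: CTATAGGATAGTGGCTACCCC → Tm = 64°C (≥ 62°C)
Since every base adds ≥2°C, Tm only increases with n, so the threshold is first crossed at n = 21.

n = 21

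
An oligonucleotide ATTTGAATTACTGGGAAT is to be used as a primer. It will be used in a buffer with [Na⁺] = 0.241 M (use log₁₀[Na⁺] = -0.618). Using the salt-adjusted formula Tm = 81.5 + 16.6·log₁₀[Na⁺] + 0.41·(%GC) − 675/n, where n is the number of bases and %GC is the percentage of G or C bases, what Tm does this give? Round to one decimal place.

Length n = 18. T=7, G=4, C=1, A=6
G+C = 5, so %GC = 5/18 × 100 = 27.778%
Salt term: 16.6 × (-0.618) = -10.259
GC term: 0.41 × 27.778 = 11.389; length term: −675/18 = −37.5
Tm = 81.5 + (-10.259) + 11.389 − 37.5 = 45.13 → 45.1°C

45.1°C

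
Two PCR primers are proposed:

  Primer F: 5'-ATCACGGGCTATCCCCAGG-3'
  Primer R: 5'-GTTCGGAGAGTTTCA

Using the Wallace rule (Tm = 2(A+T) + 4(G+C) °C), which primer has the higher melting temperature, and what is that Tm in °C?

Primer F: A+T=7, G+C=12 → Tm = 2(7)+4(12) = 62°C
Primer R: A+T=8, G+C=7 → Tm = 2(8)+4(7) = 44°C
62°C vs 44°C → primer F is higher.

Primer F, 62°C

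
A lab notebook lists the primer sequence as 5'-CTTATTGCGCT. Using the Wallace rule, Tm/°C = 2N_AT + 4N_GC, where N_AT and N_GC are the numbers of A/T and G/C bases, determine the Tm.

32°C

Scanning the sequence gives C=3, T=5, A=1, G=2.
A+T = 6, G+C = 5
Tm = 2×6 + 4×5 = 32°C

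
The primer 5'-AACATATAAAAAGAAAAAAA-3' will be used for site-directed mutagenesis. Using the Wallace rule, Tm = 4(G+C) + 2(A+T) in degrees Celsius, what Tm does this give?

44°C

Counting bases: A=16, G=1, C=1, T=2
So N_AT = 18 and N_GC = 2.
Tm = 4·2 + 2·18 = 8 + 36 = 44°C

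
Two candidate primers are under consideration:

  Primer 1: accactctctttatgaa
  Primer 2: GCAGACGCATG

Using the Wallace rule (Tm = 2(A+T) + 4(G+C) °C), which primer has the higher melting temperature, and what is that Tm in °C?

Primer 1: A+T=11, G+C=6 → Tm = 2(11)+4(6) = 46°C
Primer 2: A+T=4, G+C=7 → Tm = 2(4)+4(7) = 36°C
46°C vs 36°C → primer 1 is higher.

Primer 1, 46°C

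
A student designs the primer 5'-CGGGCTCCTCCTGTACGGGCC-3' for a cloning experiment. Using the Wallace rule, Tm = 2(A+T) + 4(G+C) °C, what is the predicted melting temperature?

C=9, G=7, A=1, T=4
A+T = 5, G+C = 16
Tm = 2(5) + 4(16) = 10 + 64 = 74°C

74°C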